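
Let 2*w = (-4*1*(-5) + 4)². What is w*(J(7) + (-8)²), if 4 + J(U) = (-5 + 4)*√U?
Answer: 17280 - 288*√7 ≈ 16518.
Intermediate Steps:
J(U) = -4 - √U (J(U) = -4 + (-5 + 4)*√U = -4 - √U)
w = 288 (w = (-4*1*(-5) + 4)²/2 = (-4*(-5) + 4)²/2 = (20 + 4)²/2 = (½)*24² = (½)*576 = 288)
w*(J(7) + (-8)²) = 288*((-4 - √7) + (-8)²) = 288*((-4 - √7) + 64) = 288*(60 - √7) = 17280 - 288*√7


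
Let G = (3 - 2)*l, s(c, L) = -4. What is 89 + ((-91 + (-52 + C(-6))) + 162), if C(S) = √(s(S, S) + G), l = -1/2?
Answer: 108 + 3*I*√2/2 ≈ 108.0 + 2.1213*I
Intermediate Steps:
l = -½ (l = -1*½ = -½ ≈ -0.50000)
G = -½ (G = (3 - 2)*(-½) = 1*(-½) = -½ ≈ -0.50000)
C(S) = 3*I*√2/2 (C(S) = √(-4 - ½) = √(-9/2) = 3*I*√2/2)
89 + ((-91 + (-52 + C(-6))) + 162) = 89 + ((-91 + (-52 + 3*I*√2/2)) + 162) = 89 + ((-143 + 3*I*√2/2) + 162) = 89 + (19 + 3*I*√2/2) = 108 + 3*I*√2/2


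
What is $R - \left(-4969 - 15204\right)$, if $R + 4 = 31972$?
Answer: $52141$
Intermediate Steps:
$R = 31968$ ($R = -4 + 31972 = 31968$)
$R - \left(-4969 - 15204\right) = 31968 - \left(-4969 - 15204\right) = 31968 - -20173 = 31968 + 20173 = 52141$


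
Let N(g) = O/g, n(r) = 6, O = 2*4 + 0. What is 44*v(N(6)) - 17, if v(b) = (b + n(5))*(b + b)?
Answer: 7591/9 ≈ 843.44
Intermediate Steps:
O = 8 (O = 8 + 0 = 8)
N(g) = 8/g
v(b) = 2*b*(6 + b) (v(b) = (b + 6)*(b + b) = (6 + b)*(2*b) = 2*b*(6 + b))
44*v(N(6)) - 17 = 44*(2*(8/6)*(6 + 8/6)) - 17 = 44*(2*(8*(1/6))*(6 + 8*(1/6))) - 17 = 44*(2*(4/3)*(6 + 4/3)) - 17 = 44*(2*(4/3)*(22/3)) - 17 = 44*(176/9) - 17 = 7744/9 - 17 = 7591/9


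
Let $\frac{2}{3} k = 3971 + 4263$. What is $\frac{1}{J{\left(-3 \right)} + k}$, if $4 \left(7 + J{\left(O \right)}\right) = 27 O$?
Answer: $\frac{4}{49295} \approx 8.1144 \cdot 10^{-5}$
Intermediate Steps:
$J{\left(O \right)} = -7 + \frac{27 O}{4}$
$k = 12351$ ($k = \frac{3 \left(3971 + 4263\right)}{2} = \frac{3}{2} \cdot 8234 = 12351$)
$\frac{1}{J{\left(-3 \right)} + k} = \frac{1}{\left(-7 + \frac{27}{4} \left(-3\right)\right) + 12351} = \frac{1}{\left(-7 - \frac{81}{4}\right) + 12351} = \frac{1}{- \frac{109}{4} + 12351} = \frac{1}{\frac{49295}{4}} = \frac{4}{49295}$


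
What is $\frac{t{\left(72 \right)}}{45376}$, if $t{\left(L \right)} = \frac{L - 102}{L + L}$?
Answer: $- \frac{5}{1089024} \approx -4.5913 \cdot 10^{-6}$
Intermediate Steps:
$t{\left(L \right)} = \frac{-102 + L}{2 L}$
$\frac{t{\left(72 \right)}}{45376} = \frac{\frac{1}{2} \cdot \frac{1}{72} \left(-102 + 72\right)}{45376} = \frac{1}{2} \cdot \frac{1}{72} \left(-30\right) \frac{1}{45376} = \left(- \frac{5}{24}\right) \frac{1}{45376} = - \frac{5}{1089024}$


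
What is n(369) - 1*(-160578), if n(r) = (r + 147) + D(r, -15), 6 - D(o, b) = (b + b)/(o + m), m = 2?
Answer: 59768130/371 ≈ 1.6110e+5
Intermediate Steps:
D(o, b) = 6 - 2*b/(2 + o) (D(o, b) = 6 - (b + b)/(o + 2) = 6 - 2*b/(2 + o))
n(r) = 147 + r + 2*(21 + 3*r)/(2 + r) (n(r) = (r + 147) + 2*(6 - 1*(-15) + 3*r)/(2 + r) = (147 + r) + 2*(6 + 15 + 3*r)/(2 + r) = (147 + r) + 2*(21 + 3*r)/(2 + r) = 147 + r + 2*(21 + 3*r)/(2 + r))
n(369) - 1*(-160578) = (336 + 369² + 155*369)/(2 + 369) - 1*(-160578) = (336 + 136161 + 57195)/371 + 160578 = (1/371)*193692 + 160578 = 193692/371 + 160578 = 59768130/371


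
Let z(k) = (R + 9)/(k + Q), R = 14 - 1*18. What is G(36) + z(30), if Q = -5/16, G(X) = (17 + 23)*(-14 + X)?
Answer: 83616/95 ≈ 880.17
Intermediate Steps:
G(X) = -560 + 40*X (G(X) = 40*(-14 + X) = -560 + 40*X)
R = -4 (R = 14 - 18 = -4)
Q = -5/16 (Q = -5*1/16 = -5/16 ≈ -0.31250)
z(k) = 5/(-5/16 + k) (z(k) = (-4 + 9)/(k - 5/16) = 5/(-5/16 + k))
G(36) + z(30) = (-560 + 40*36) + 80/(-5 + 16*30) = (-560 + 1440) + 80/(-5 + 480) = 880 + 80/475 = 880 + 80*(1/475) = 880 + 16/95 = 83616/95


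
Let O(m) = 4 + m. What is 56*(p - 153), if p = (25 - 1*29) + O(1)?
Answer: -8512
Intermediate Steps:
p = 1 (p = (25 - 1*29) + (4 + 1) = (25 - 29) + 5 = -4 + 5 = 1)
56*(p - 153) = 56*(1 - 153) = 56*(-152) = -8512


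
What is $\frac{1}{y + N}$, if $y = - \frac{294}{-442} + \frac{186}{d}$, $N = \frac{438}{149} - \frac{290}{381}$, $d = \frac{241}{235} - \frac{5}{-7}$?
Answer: $\frac{1994805891}{218932654774} \approx 0.0091115$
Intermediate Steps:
$d = \frac{2862}{1645}$ ($d = 241 \cdot \frac{1}{235} - - \frac{5}{7} = \frac{241}{235} + \frac{5}{7} = \frac{2862}{1645} \approx 1.7398$)
$N = \frac{123668}{56769}$ ($N = 438 \cdot \frac{1}{149} - \frac{290}{381} = \frac{438}{149} - \frac{290}{381} = \frac{123668}{56769} \approx 2.1784$)
$y = \frac{11340014}{105417}$ ($y = - \frac{294}{-442} + \frac{186}{\frac{2862}{1645}} = \left(-294\right) \left(- \frac{1}{442}\right) + 186 \cdot \frac{1645}{2862} = \frac{147}{221} + \frac{50995}{477} = \frac{11340014}{105417} \approx 107.57$)
$\frac{1}{y + N} = \frac{1}{\frac{11340014}{105417} + \frac{123668}{56769}} = \frac{1}{\frac{218932654774}{1994805891}} = \frac{1994805891}{218932654774}$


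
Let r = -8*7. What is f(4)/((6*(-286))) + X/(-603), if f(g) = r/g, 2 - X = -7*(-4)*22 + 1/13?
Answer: 59011/57486 ≈ 1.0265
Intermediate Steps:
r = -56
X = -7983/13 (X = 2 - (-7*(-4)*22 + 1/13) = 2 - (28*22 + 1/13) = 2 - (616 + 1/13) = 2 - 1*8009/13 = 2 - 8009/13 = -7983/13 ≈ -614.08)
f(g) = -56/g
f(4)/((6*(-286))) + X/(-603) = (-56/4)/((6*(-286))) - 7983/13/(-603) = -56*1/4/(-1716) - 7983/13*(-1/603) = -14*(-1/1716) + 887/871 = 7/858 + 887/871 = 59011/57486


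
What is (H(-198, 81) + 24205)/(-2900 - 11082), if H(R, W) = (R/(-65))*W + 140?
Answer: -1598463/908830 ≈ -1.7588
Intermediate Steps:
H(R, W) = 140 - R*W/65 (H(R, W) = (-R/65)*W + 140 = -R*W/65 + 140 = 140 - R*W/65)
(H(-198, 81) + 24205)/(-2900 - 11082) = ((140 - 1/65*(-198)*81) + 24205)/(-2900 - 11082) = ((140 + 16038/65) + 24205)/(-13982) = (25138/65 + 24205)*(-1/13982) = (1598463/65)*(-1/13982) = -1598463/908830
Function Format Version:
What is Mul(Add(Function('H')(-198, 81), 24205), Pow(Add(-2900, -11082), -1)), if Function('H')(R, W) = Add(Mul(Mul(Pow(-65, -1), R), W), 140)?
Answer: Rational(-1598463, 908830) ≈ -1.7588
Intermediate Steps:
Function('H')(R, W) = Add(140, Mul(Rational(-1, 65), R, W)) (Function('H')(R, W) = Add(Mul(Mul(Rational(-1, 65), R), W), 140) = Add(Mul(Rational(-1, 65), R, W), 140) = Add(140, Mul(Rational(-1, 65), R, W)))
Mul(Add(Function('H')(-198, 81), 24205), Pow(Add(-2900, -11082), -1)) = Mul(Add(Add(140, Mul(Rational(-1, 65), -198, 81)), 24205), Pow(Add(-2900, -11082), -1)) = Mul(Add(Add(140, Rational(16038, 65)), 24205), Pow(-13982, -1)) = Mul(Add(Rational(25138, 65), 24205), Rational(-1, 13982)) = Mul(Rational(1598463, 65), Rational(-1, 13982)) = Rational(-1598463, 908830)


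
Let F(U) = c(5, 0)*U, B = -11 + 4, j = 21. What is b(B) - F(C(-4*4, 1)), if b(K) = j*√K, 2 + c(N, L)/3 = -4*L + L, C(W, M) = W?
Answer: -96 + 21*I*√7 ≈ -96.0 + 55.561*I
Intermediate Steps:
c(N, L) = -6 - 9*L (c(N, L) = -6 + 3*(-4*L + L) = -6 + 3*(-3*L) = -6 - 9*L)
B = -7
F(U) = -6*U (F(U) = (-6 - 9*0)*U = (-6 + 0)*U = -6*U)
b(K) = 21*√K
b(B) - F(C(-4*4, 1)) = 21*√(-7) - (-6)*(-4*4) = 21*(I*√7) - (-6)*(-16) = 21*I*√7 - 1*96 = 21*I*√7 - 96 = -96 + 21*I*√7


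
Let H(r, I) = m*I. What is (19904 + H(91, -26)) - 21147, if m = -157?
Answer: 2839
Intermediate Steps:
H(r, I) = -157*I
(19904 + H(91, -26)) - 21147 = (19904 - 157*(-26)) - 21147 = (19904 + 4082) - 21147 = 23986 - 21147 = 2839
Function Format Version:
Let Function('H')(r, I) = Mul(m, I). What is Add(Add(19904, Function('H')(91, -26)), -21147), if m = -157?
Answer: 2839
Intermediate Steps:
Function('H')(r, I) = Mul(-157, I)
Add(Add(19904, Function('H')(91, -26)), -21147) = Add(Add(19904, Mul(-157, -26)), -21147) = Add(Add(19904, 4082), -21147) = Add(23986, -21147) = 2839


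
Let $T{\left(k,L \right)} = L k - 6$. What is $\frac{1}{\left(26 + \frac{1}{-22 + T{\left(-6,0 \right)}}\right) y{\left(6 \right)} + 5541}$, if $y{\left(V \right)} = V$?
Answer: $\frac{14}{79755} \approx 0.00017554$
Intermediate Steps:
$T{\left(k,L \right)} = -6 + L k$
$\frac{1}{\left(26 + \frac{1}{-22 + T{\left(-6,0 \right)}}\right) y{\left(6 \right)} + 5541} = \frac{1}{\left(26 + \frac{1}{-22 + \left(-6 + 0 \left(-6\right)\right)}\right) 6 + 5541} = \frac{1}{\left(26 + \frac{1}{-22 + \left(-6 + 0\right)}\right) 6 + 5541} = \frac{1}{\left(26 + \frac{1}{-22 - 6}\right) 6 + 5541} = \frac{1}{\left(26 + \frac{1}{-28}\right) 6 + 5541} = \frac{1}{\left(26 - \frac{1}{28}\right) 6 + 5541} = \frac{1}{\frac{727}{28} \cdot 6 + 5541} = \frac{1}{\frac{2181}{14} + 5541} = \frac{1}{\frac{79755}{14}} = \frac{14}{79755}$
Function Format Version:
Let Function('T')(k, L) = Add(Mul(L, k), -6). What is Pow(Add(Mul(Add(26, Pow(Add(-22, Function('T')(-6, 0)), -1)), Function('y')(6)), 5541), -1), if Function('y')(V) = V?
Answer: Rational(14, 79755) ≈ 0.00017554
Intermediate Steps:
Function('T')(k, L) = Add(-6, Mul(L, k))
Pow(Add(Mul(Add(26, Pow(Add(-22, Function('T')(-6, 0)), -1)), Function('y')(6)), 5541), -1) = Pow(Add(Mul(Add(26, Pow(Add(-22, Add(-6, Mul(0, -6))), -1)), 6), 5541), -1) = Pow(Add(Mul(Add(26, Pow(Add(-22, Add(-6, 0)), -1)), 6), 5541), -1) = Pow(Add(Mul(Add(26, Pow(Add(-22, -6), -1)), 6), 5541), -1) = Pow(Add(Mul(Add(26, Pow(-28, -1)), 6), 5541), -1) = Pow(Add(Mul(Add(26, Rational(-1, 28)), 6), 5541), -1) = Pow(Add(Mul(Rational(727, 28), 6), 5541), -1) = Pow(Add(Rational(2181, 14), 5541), -1) = Pow(Rational(79755, 14), -1) = Rational(14, 79755)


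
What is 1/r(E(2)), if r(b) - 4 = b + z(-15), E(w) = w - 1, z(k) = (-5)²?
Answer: 1/30 ≈ 0.033333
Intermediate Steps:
z(k) = 25
E(w) = -1 + w
r(b) = 29 + b (r(b) = 4 + (b + 25) = 4 + (25 + b) = 29 + b)
1/r(E(2)) = 1/(29 + (-1 + 2)) = 1/(29 + 1) = 1/30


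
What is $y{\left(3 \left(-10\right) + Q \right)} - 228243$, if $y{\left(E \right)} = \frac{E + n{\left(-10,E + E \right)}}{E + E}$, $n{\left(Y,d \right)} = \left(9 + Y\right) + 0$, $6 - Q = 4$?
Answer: $- \frac{12781579}{56} \approx -2.2824 \cdot 10^{5}$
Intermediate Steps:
$Q = 2$ ($Q = 6 - 4 = 2$)
$n{\left(Y,d \right)} = 9 + Y$
$y{\left(E \right)} = \frac{-1 + E}{2 E}$ ($y{\left(E \right)} = \frac{E + \left(9 - 10\right)}{E + E} = \frac{E - 1}{2 E} = \left(-1 + E\right) \frac{1}{2 E} = \frac{-1 + E}{2 E}$)
$y{\left(3 \left(-10\right) + Q \right)} - 228243 = \frac{-1 + \left(3 \left(-10\right) + 2\right)}{2 \left(3 \left(-10\right) + 2\right)} - 228243 = \frac{-1 + \left(-30 + 2\right)}{2 \left(-30 + 2\right)} - 228243 = \frac{-1 - 28}{2 \left(-28\right)} - 228243 = \frac{1}{2} \left(- \frac{1}{28}\right) \left(-29\right) - 228243 = \frac{29}{56} - 228243 = - \frac{12781579}{56}$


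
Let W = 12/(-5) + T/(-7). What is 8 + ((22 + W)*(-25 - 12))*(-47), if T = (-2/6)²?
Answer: 10730411/315 ≈ 34065.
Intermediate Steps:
T = ⅑ (T = (-2*⅙)² = (-⅓)² = ⅑ ≈ 0.11111)
W = -761/315 (W = 12/(-5) + (⅑)/(-7) = 12*(-⅕) + (⅑)*(-⅐) = -12/5 - 1/63 = -761/315 ≈ -2.4159)
8 + ((22 + W)*(-25 - 12))*(-47) = 8 + ((22 - 761/315)*(-25 - 12))*(-47) = 8 + ((6169/315)*(-37))*(-47) = 8 - 228253/315*(-47) = 8 + 10727891/315 = 10730411/315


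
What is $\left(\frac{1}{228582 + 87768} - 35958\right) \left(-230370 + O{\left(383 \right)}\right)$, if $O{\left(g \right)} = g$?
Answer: $\frac{2616174179697113}{316350} \approx 8.2699 \cdot 10^{9}$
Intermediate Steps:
$\left(\frac{1}{228582 + 87768} - 35958\right) \left(-230370 + O{\left(383 \right)}\right) = \left(\frac{1}{228582 + 87768} - 35958\right) \left(-230370 + 383\right) = \left(\frac{1}{316350} - 35958\right) \left(-229987\right) = \left(- \frac{11375313299}{316350}\right) \left(-229987\right) = \frac{2616174179697113}{316350}$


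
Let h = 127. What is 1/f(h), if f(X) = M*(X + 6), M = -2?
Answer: -1/266 ≈ -0.0037594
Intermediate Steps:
f(X) = -12 - 2*X (f(X) = -2*(X + 6) = -2*(6 + X) = -12 - 2*X)
1/f(h) = 1/(-12 - 2*127) = 1/(-12 - 254) = 1/(-266) = -1/266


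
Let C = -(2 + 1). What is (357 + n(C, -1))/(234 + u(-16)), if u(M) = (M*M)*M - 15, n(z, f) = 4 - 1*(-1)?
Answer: -362/3877 ≈ -0.093371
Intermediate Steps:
C = -3 (C = -1*3 = -3)
n(z, f) = 5 (n(z, f) = 4 + 1 = 5)
u(M) = -15 + M³ (u(M) = M²*M - 15 = M³ - 15 = -15 + M³)
(357 + n(C, -1))/(234 + u(-16)) = (357 + 5)/(234 + (-15 + (-16)³)) = 362/(234 + (-15 - 4096)) = 362/(234 - 4111) = 362/(-3877) = 362*(-1/3877) = -362/3877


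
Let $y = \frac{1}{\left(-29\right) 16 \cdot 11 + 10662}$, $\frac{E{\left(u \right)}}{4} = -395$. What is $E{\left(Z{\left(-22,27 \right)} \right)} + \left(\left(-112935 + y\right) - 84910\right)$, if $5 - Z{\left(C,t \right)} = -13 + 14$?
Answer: $- \frac{1108404149}{5558} \approx -1.9943 \cdot 10^{5}$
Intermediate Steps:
$Z{\left(C,t \right)} = 4$ ($Z{\left(C,t \right)} = 5 - \left(-13 + 14\right) = 5 - 1 = 4$)
$E{\left(u \right)} = -1580$ ($E{\left(u \right)} = 4 \left(-395\right) = -1580$)
$y = \frac{1}{5558}$ ($y = \frac{1}{\left(-464\right) 11 + 10662} = \frac{1}{-5104 + 10662} = \frac{1}{5558} \approx 0.00017992$)
$E{\left(Z{\left(-22,27 \right)} \right)} + \left(\left(-112935 + y\right) - 84910\right) = -1580 + \left(\left(-112935 + \frac{1}{5558}\right) - 84910\right) = -1580 - \frac{1099622509}{5558} = - \frac{1108404149}{5558}$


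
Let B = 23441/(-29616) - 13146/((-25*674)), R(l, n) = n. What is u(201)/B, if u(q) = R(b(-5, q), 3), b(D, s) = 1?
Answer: -748544400/2824457 ≈ -265.02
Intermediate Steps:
u(q) = 3
B = -2824457/249514800 (B = 23441*(-1/29616) - 13146/(-16850) = -23441/29616 - 13146*(-1/16850) = -23441/29616 + 6573/8425 = -2824457/249514800 ≈ -0.011320)
u(201)/B = 3/(-2824457/249514800) = 3*(-249514800/2824457) = -748544400/2824457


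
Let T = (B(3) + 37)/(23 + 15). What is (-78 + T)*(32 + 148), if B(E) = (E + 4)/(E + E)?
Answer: -263325/19 ≈ -13859.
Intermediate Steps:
B(E) = (4 + E)/(2*E) (B(E) = (4 + E)/((2*E)) = (4 + E)*(1/(2*E)) = (4 + E)/(2*E))
T = 229/228 (T = ((½)*(4 + 3)/3 + 37)/(23 + 15) = ((½)*(⅓)*7 + 37)/38 = (7/6 + 37)*(1/38) = (229/6)*(1/38) = 229/228 ≈ 1.0044)
(-78 + T)*(32 + 148) = (-78 + 229/228)*(32 + 148) = -17555/228*180 = -263325/19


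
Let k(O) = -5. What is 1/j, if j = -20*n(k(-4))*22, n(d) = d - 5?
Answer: 1/4400 ≈ 0.00022727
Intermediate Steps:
n(d) = -5 + d
j = 4400 (j = -20*(-5 - 5)*22 = -20*(-10)*22 = 200*22 = 4400)
1/j = 1/4400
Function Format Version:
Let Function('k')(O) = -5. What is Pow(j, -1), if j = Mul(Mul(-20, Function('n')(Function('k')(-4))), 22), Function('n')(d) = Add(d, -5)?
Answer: Rational(1, 4400) ≈ 0.00022727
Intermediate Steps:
Function('n')(d) = Add(-5, d)
j = 4400 (j = Mul(Mul(-20, Add(-5, -5)), 22) = Mul(Mul(-20, -10), 22) = Mul(200, 22) = 4400)
Pow(j, -1) = Pow(4400, -1) = Rational(1, 4400)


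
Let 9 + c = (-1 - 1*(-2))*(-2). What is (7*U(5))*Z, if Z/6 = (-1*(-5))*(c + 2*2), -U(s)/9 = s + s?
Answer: 132300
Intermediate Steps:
c = -11 (c = -9 + (-1 - 1*(-2))*(-2) = -9 + (-1 + 2)*(-2) = -9 + 1*(-2) = -9 - 2 = -11)
U(s) = -18*s (U(s) = -9*(s + s) = -18*s)
Z = -210 (Z = 6*((-1*(-5))*(-11 + 2*2)) = 6*(5*(-11 + 4)) = 6*(5*(-7)) = 6*(-35) = -210)
(7*U(5))*Z = (7*(-18*5))*(-210) = (7*(-90))*(-210) = -630*(-210) = 132300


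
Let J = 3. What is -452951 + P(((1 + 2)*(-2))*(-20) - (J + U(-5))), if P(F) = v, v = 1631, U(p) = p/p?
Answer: -451320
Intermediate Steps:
U(p) = 1
P(F) = 1631
-452951 + P(((1 + 2)*(-2))*(-20) - (J + U(-5))) = -452951 + 1631 = -451320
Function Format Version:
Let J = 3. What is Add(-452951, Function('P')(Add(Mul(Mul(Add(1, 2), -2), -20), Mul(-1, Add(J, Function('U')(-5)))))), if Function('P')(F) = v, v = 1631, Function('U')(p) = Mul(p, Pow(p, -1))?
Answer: -451320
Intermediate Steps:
Function('U')(p) = 1
Function('P')(F) = 1631
Add(-452951, Function('P')(Add(Mul(Mul(Add(1, 2), -2), -20), Mul(-1, Add(J, Function('U')(-5)))))) = Add(-452951, 1631) = -451320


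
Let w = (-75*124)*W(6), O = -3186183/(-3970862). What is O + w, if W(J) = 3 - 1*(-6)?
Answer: -47479709031/567266 ≈ -83699.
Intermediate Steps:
O = 455169/567266 (O = -3186183*(-1/3970862) = 455169/567266 ≈ 0.80239)
W(J) = 9 (W(J) = 3 + 6 = 9)
w = -83700 (w = -75*124*9 = -9300*9 = -83700)
O + w = 455169/567266 - 83700 = -47479709031/567266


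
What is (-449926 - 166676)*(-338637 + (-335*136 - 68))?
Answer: 236938567530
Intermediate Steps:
(-449926 - 166676)*(-338637 + (-335*136 - 68)) = -616602*(-338637 + (-45560 - 68)) = -616602*(-338637 - 45628) = -616602*(-384265) = 236938567530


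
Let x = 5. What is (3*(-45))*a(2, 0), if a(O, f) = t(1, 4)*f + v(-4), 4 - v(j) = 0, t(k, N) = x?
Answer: -540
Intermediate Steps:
t(k, N) = 5
v(j) = 4 (v(j) = 4 - 1*0 = 4 + 0 = 4)
a(O, f) = 4 + 5*f (a(O, f) = 5*f + 4 = 4 + 5*f)
(3*(-45))*a(2, 0) = (3*(-45))*(4 + 5*0) = -135*(4 + 0) = -135*4 = -540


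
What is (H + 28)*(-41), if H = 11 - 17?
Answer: -902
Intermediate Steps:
H = -6
(H + 28)*(-41) = (-6 + 28)*(-41) = 22*(-41) = -902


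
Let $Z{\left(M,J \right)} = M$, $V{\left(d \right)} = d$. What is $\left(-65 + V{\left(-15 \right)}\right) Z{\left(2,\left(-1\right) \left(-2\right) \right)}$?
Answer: $-160$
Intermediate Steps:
$\left(-65 + V{\left(-15 \right)}\right) Z{\left(2,\left(-1\right) \left(-2\right) \right)} = \left(-65 - 15\right) 2 = \left(-80\right) 2 = -160$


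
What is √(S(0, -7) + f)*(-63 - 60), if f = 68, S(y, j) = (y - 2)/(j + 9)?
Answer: -123*√67 ≈ -1006.8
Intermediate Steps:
S(y, j) = (-2 + y)/(9 + j)
√(S(0, -7) + f)*(-63 - 60) = √((-2 + 0)/(9 - 7) + 68)*(-63 - 60) = √(-2/2 + 68)*(-123) = √((½)*(-2) + 68)*(-123) = √(-1 + 68)*(-123) = √67*(-123) = -123*√67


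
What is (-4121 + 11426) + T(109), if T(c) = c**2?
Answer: 19186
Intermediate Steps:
(-4121 + 11426) + T(109) = (-4121 + 11426) + 109**2 = 7305 + 11881 = 19186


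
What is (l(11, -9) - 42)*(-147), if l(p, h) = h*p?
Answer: 20727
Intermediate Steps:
(l(11, -9) - 42)*(-147) = (-9*11 - 42)*(-147) = (-99 - 42)*(-147) = -141*(-147) = 20727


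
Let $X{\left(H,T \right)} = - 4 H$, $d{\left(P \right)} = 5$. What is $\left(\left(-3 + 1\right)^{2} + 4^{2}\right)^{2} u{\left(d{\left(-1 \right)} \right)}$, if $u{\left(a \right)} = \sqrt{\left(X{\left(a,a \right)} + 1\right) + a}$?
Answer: $400 i \sqrt{14} \approx 1496.7 i$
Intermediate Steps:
$u{\left(a \right)} = \sqrt{1 - 3 a}$ ($u{\left(a \right)} = \sqrt{\left(- 4 a + 1\right) + a} = \sqrt{\left(1 - 4 a\right) + a} = \sqrt{1 - 3 a}$)
$\left(\left(-3 + 1\right)^{2} + 4^{2}\right)^{2} u{\left(d{\left(-1 \right)} \right)} = \left(\left(-3 + 1\right)^{2} + 4^{2}\right)^{2} \sqrt{1 - 15} = \left(\left(-2\right)^{2} + 16\right)^{2} \sqrt{1 - 15} = \left(4 + 16\right)^{2} \sqrt{-14} = 20^{2} i \sqrt{14} = 400 i \sqrt{14}$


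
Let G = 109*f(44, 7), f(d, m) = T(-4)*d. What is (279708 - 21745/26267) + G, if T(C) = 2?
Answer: 7599021355/26267 ≈ 2.8930e+5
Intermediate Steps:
f(d, m) = 2*d
G = 9592 (G = 109*(2*44) = 109*88 = 9592)
(279708 - 21745/26267) + G = (279708 - 21745/26267) + 9592 = 7347068291/26267 + 9592 = 7599021355/26267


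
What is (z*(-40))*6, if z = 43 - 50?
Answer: 1680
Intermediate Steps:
z = -7
(z*(-40))*6 = -7*(-40)*6 = 280*6 = 1680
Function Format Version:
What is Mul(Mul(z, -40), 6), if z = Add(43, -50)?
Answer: 1680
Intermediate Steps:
z = -7
Mul(Mul(z, -40), 6) = Mul(Mul(-7, -40), 6) = Mul(280, 6) = 1680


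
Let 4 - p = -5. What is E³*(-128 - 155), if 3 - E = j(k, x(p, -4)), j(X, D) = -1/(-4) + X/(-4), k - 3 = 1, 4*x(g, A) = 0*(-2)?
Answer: -955125/64 ≈ -14924.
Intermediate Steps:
p = 9 (p = 4 - 1*(-5) = 4 + 5 = 9)
x(g, A) = 0 (x(g, A) = (0*(-2))/4 = (¼)*0 = 0)
k = 4 (k = 3 + 1 = 4)
j(X, D) = ¼ - X/4 (j(X, D) = -1*(-¼) + X*(-¼) = ¼ - X/4)
E = 15/4 (E = 3 - (¼ - ¼*4) = 3 - (¼ - 1) = 3 - 1*(-¾) = 3 + ¾ = 15/4 ≈ 3.7500)
E³*(-128 - 155) = (15/4)³*(-128 - 155) = (3375/64)*(-283) = -955125/64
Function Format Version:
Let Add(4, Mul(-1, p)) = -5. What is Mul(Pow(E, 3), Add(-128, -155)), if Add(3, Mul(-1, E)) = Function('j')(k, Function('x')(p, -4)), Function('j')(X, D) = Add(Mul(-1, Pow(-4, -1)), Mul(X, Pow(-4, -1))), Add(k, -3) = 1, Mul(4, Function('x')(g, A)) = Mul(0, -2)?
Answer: Rational(-955125, 64) ≈ -14924.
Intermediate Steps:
p = 9 (p = Add(4, Mul(-1, -5)) = Add(4, 5) = 9)
Function('x')(g, A) = 0 (Function('x')(g, A) = Mul(Rational(1, 4), Mul(0, -2)) = Mul(Rational(1, 4), 0) = 0)
k = 4 (k = Add(3, 1) = 4)
Function('j')(X, D) = Add(Rational(1, 4), Mul(Rational(-1, 4), X)) (Function('j')(X, D) = Add(Mul(-1, Rational(-1, 4)), Mul(X, Rational(-1, 4))) = Add(Rational(1, 4), Mul(Rational(-1, 4), X)))
E = Rational(15, 4) (E = Add(3, Mul(-1, Add(Rational(1, 4), Mul(Rational(-1, 4), 4)))) = Add(3, Mul(-1, Add(Rational(1, 4), -1))) = Add(3, Mul(-1, Rational(-3, 4))) = Add(3, Rational(3, 4)) = Rational(15, 4) ≈ 3.7500)
Mul(Pow(E, 3), Add(-128, -155)) = Mul(Pow(Rational(15, 4), 3), Add(-128, -155)) = Mul(Rational(3375, 64), -283) = Rational(-955125, 64)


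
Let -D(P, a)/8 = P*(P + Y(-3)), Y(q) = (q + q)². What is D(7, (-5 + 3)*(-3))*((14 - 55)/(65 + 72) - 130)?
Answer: 42985208/137 ≈ 3.1376e+5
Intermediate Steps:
Y(q) = 4*q² (Y(q) = (2*q)² = 4*q²)
D(P, a) = -8*P*(36 + P) (D(P, a) = -8*P*(P + 4*(-3)²) = -8*P*(P + 4*9) = -8*P*(P + 36) = -8*P*(36 + P))
D(7, (-5 + 3)*(-3))*((14 - 55)/(65 + 72) - 130) = (-8*7*(36 + 7))*((14 - 55)/(65 + 72) - 130) = (-8*7*43)*(-41/137 - 130) = -2408*(-41*1/137 - 130) = -2408*(-41/137 - 130) = -2408*(-17851/137) = 42985208/137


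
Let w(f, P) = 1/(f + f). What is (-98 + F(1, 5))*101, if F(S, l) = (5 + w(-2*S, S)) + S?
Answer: -37269/4 ≈ -9317.3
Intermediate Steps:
w(f, P) = 1/(2*f)
F(S, l) = 5 + S - 1/(4*S) (F(S, l) = (5 + 1/(2*((-2*S)))) + S = (5 + (-1/(2*S))/2) + S = (5 - 1/(4*S)) + S = 5 + S - 1/(4*S))
(-98 + F(1, 5))*101 = (-98 + (5 + 1 - ¼/1))*101 = (-98 + (5 + 1 - ¼*1))*101 = (-98 + (5 + 1 - ¼))*101 = (-98 + 23/4)*101 = -369/4*101 = -37269/4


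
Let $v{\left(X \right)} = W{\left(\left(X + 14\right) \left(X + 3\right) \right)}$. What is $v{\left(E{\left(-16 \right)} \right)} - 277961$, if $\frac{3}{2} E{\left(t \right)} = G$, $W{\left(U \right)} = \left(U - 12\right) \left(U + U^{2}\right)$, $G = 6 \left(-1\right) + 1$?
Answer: $- \frac{202736609}{729} \approx -2.781 \cdot 10^{5}$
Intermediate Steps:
$G = -5$ ($G = -6 + 1 = -5$)
$W{\left(U \right)} = \left(-12 + U\right) \left(U + U^{2}\right)$
$E{\left(t \right)} = - \frac{10}{3}$ ($E{\left(t \right)} = \frac{2}{3} \left(-5\right) = - \frac{10}{3}$)
$v{\left(X \right)} = \left(3 + X\right) \left(14 + X\right) \left(-12 + \left(3 + X\right)^{2} \left(14 + X\right)^{2} - 11 \left(3 + X\right) \left(14 + X\right)\right)$ ($v{\left(X \right)} = \left(X + 14\right) \left(X + 3\right) \left(-12 + \left(\left(X + 14\right) \left(X + 3\right)\right)^{2} - 11 \left(X + 14\right) \left(X + 3\right)\right) = \left(14 + X\right) \left(3 + X\right) \left(-12 + \left(\left(14 + X\right) \left(3 + X\right)\right)^{2} - 11 \left(14 + X\right) \left(3 + X\right)\right) = \left(3 + X\right) \left(14 + X\right) \left(-12 + \left(\left(3 + X\right) \left(14 + X\right)\right)^{2} - 11 \left(3 + X\right) \left(14 + X\right)\right) = \left(3 + X\right) \left(14 + X\right) \left(-12 + \left(3 + X\right)^{2} \left(14 + X\right)^{2} - 11 \left(3 + X\right) \left(14 + X\right)\right)$)
$v{\left(E{\left(-16 \right)} \right)} - 277961 = \left(54180 + \left(- \frac{10}{3}\right)^{6} + 51 \left(- \frac{10}{3}\right)^{5} + 982 \left(- \frac{10}{3}\right)^{4} + 8823 \left(- \frac{10}{3}\right)^{3} + 37591 \left(- \frac{10}{3}\right)^{2} + 74052 \left(- \frac{10}{3}\right)\right) - 277961 = \left(54180 + \frac{1000000}{729} + 51 \left(- \frac{100000}{243}\right) + 982 \cdot \frac{10000}{81} + 8823 \left(- \frac{1000}{27}\right) + 37591 \cdot \frac{100}{9} - 246840\right) - 277961 = \left(54180 + \frac{1000000}{729} - \frac{1700000}{81} + \frac{9820000}{81} - \frac{2941000}{9} + \frac{3759100}{9} - 246840\right) - 277961 = - \frac{103040}{729} - 277961 = - \frac{202736609}{729}$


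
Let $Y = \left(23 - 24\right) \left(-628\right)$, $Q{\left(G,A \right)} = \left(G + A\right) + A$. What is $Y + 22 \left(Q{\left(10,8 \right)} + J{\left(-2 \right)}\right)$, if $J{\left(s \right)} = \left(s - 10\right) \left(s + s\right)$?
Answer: $2256$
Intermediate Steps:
$J{\left(s \right)} = 2 s \left(-10 + s\right)$ ($J{\left(s \right)} = \left(-10 + s\right) 2 s = 2 s \left(-10 + s\right)$)
$Q{\left(G,A \right)} = G + 2 A$ ($Q{\left(G,A \right)} = \left(A + G\right) + A = G + 2 A$)
$Y = 628$ ($Y = \left(23 - 24\right) \left(-628\right) = \left(-1\right) \left(-628\right) = 628$)
$Y + 22 \left(Q{\left(10,8 \right)} + J{\left(-2 \right)}\right) = 628 + 22 \left(\left(10 + 2 \cdot 8\right) + 2 \left(-2\right) \left(-10 - 2\right)\right) = 628 + 22 \left(\left(10 + 16\right) + 2 \left(-2\right) \left(-12\right)\right) = 628 + 22 \left(26 + 48\right) = 628 + 22 \cdot 74 = 628 + 1628 = 2256$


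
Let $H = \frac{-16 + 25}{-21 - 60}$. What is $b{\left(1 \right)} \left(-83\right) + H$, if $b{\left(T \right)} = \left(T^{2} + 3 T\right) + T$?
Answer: $- \frac{3736}{9} \approx -415.11$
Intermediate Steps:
$b{\left(T \right)} = T^{2} + 4 T$
$H = - \frac{1}{9}$ ($H = \frac{9}{-21 - 60} = \frac{9}{-81} = 9 \left(- \frac{1}{81}\right) = - \frac{1}{9} \approx -0.11111$)
$b{\left(1 \right)} \left(-83\right) + H = 1 \left(4 + 1\right) \left(-83\right) - \frac{1}{9} = 1 \cdot 5 \left(-83\right) - \frac{1}{9} = 5 \left(-83\right) - \frac{1}{9} = -415 - \frac{1}{9} = - \frac{3736}{9}$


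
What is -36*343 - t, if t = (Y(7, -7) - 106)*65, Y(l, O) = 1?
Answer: -5523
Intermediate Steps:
t = -6825 (t = (1 - 106)*65 = -105*65 = -6825)
-36*343 - t = -36*343 - 1*(-6825) = -12348 + 6825 = -5523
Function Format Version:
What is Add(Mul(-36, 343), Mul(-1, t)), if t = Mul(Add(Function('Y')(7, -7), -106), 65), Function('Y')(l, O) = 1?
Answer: -5523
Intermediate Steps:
t = -6825 (t = Mul(Add(1, -106), 65) = Mul(-105, 65) = -6825)
Add(Mul(-36, 343), Mul(-1, t)) = Add(Mul(-36, 343), Mul(-1, -6825)) = Add(-12348, 6825) = -5523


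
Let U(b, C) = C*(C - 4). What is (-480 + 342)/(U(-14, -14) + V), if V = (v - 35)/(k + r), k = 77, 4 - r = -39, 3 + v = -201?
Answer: -16560/30001 ≈ -0.55198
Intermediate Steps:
v = -204 (v = -3 - 201 = -204)
r = 43 (r = 4 - 1*(-39) = 4 + 39 = 43)
U(b, C) = C*(-4 + C)
V = -239/120 (V = (-204 - 35)/(77 + 43) = -239/120 ≈ -1.9917)
(-480 + 342)/(U(-14, -14) + V) = (-480 + 342)/(-14*(-4 - 14) - 239/120) = -138/(-14*(-18) - 239/120) = -138/(252 - 239/120) = -138/30001/120 = -138*120/30001 = -16560/30001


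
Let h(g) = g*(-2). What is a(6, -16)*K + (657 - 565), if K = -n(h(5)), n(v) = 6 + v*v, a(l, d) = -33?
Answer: 3590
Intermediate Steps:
h(g) = -2*g
n(v) = 6 + v²
K = -106 (K = -(6 + (-2*5)²) = -(6 + (-10)²) = -(6 + 100) = -1*106 = -106)
a(6, -16)*K + (657 - 565) = -33*(-106) + (657 - 565) = 3498 + 92 = 3590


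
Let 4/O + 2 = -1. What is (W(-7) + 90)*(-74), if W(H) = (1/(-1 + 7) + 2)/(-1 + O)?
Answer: -46139/7 ≈ -6591.3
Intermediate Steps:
O = -4/3 (O = 4/(-2 - 1) = 4/(-3) = 4*(-⅓) = -4/3 ≈ -1.3333)
W(H) = -13/14 (W(H) = (1/(-1 + 7) + 2)/(-1 - 4/3) = (1/6 + 2)/(-7/3) = (⅙ + 2)*(-3/7) = (13/6)*(-3/7) = -13/14)
(W(-7) + 90)*(-74) = (-13/14 + 90)*(-74) = (1247/14)*(-74) = -46139/7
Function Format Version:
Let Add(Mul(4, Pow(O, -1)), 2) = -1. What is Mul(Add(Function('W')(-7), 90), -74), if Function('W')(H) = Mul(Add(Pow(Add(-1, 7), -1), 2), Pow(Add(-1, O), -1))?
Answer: Rational(-46139, 7) ≈ -6591.3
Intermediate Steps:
O = Rational(-4, 3) (O = Mul(4, Pow(Add(-2, -1), -1)) = Mul(4, Pow(-3, -1)) = Mul(4, Rational(-1, 3)) = Rational(-4, 3) ≈ -1.3333)
Function('W')(H) = Rational(-13, 14) (Function('W')(H) = Mul(Add(Pow(Add(-1, 7), -1), 2), Pow(Add(-1, Rational(-4, 3)), -1)) = Mul(Add(Pow(6, -1), 2), Pow(Rational(-7, 3), -1)) = Mul(Add(Rational(1, 6), 2), Rational(-3, 7)) = Mul(Rational(13, 6), Rational(-3, 7)) = Rational(-13, 14))
Mul(Add(Function('W')(-7), 90), -74) = Mul(Add(Rational(-13, 14), 90), -74) = Mul(Rational(1247, 14), -74) = Rational(-46139, 7)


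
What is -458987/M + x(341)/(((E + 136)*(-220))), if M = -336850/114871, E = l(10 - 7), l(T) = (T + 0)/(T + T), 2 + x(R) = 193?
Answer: 79165526742098/505780275 ≈ 1.5652e+5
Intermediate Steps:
x(R) = 191 (x(R) = -2 + 193 = 191)
l(T) = ½ (l(T) = T/((2*T)) = T*(1/(2*T)) = ½)
E = ½ ≈ 0.50000
M = -336850/114871 (M = -336850*1/114871 = -336850/114871 ≈ -2.9324)
-458987/M + x(341)/(((E + 136)*(-220))) = -458987/(-336850/114871) + 191/(((½ + 136)*(-220))) = -458987*(-114871/336850) + 191/(((273/2)*(-220))) = 52724295677/336850 + 191/(-30030) = 52724295677/336850 + 191*(-1/30030) = 52724295677/336850 - 191/30030 = 79165526742098/505780275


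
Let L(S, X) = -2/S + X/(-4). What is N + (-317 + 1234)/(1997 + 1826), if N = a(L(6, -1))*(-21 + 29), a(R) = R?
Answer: -4895/11469 ≈ -0.42680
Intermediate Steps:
L(S, X) = -2/S - X/4 (L(S, X) = -2/S + X*(-1/4) = -2/S - X/4)
N = -2/3 (N = (-2/6 - 1/4*(-1))*(-21 + 29) = (-2*1/6 + 1/4)*8 = (-1/3 + 1/4)*8 = -1/12*8 = -2/3 ≈ -0.66667)
N + (-317 + 1234)/(1997 + 1826) = -2/3 + (-317 + 1234)/(1997 + 1826) = -2/3 + 917/3823 = -4895/11469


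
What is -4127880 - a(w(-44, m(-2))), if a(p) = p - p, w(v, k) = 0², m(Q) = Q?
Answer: -4127880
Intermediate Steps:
w(v, k) = 0
a(p) = 0
-4127880 - a(w(-44, m(-2))) = -4127880 - 1*0 = -4127880 + 0 = -4127880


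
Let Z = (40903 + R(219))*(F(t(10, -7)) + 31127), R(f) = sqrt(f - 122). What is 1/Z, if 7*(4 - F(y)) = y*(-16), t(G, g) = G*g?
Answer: 40903/51816196067952 - sqrt(97)/51816196067952 ≈ 7.8920e-10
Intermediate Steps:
F(y) = 4 + 16*y/7 (F(y) = 4 - y*(-16)/7 = 4 - (-16)*y/7 = 4 + 16*y/7)
R(f) = sqrt(-122 + f)
Z = 1266806813 + 30971*sqrt(97) (Z = (40903 + sqrt(-122 + 219))*((4 + 16*(10*(-7))/7) + 31127) = (40903 + sqrt(97))*((4 + (16/7)*(-70)) + 31127) = (40903 + sqrt(97))*((4 - 160) + 31127) = (40903 + sqrt(97))*(-156 + 31127) = (40903 + sqrt(97))*30971 = 1266806813 + 30971*sqrt(97) ≈ 1.2671e+9)
1/Z = 1/(1266806813 + 30971*sqrt(97))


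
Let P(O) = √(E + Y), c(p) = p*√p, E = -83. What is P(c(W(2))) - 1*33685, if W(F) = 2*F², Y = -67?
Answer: -33685 + 5*I*√6 ≈ -33685.0 + 12.247*I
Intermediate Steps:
c(p) = p^(3/2)
P(O) = 5*I*√6 (P(O) = √(-83 - 67) = √(-150) = 5*I*√6)
P(c(W(2))) - 1*33685 = 5*I*√6 - 1*33685 = 5*I*√6 - 33685 = -33685 + 5*I*√6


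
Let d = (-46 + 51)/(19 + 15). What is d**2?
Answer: 25/1156 ≈ 0.021626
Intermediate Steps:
d = 5/34 ≈ 0.14706
d**2 = (5/34)**2 = 25/1156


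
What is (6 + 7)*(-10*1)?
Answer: -130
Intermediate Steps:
(6 + 7)*(-10*1) = 13*(-10) = -130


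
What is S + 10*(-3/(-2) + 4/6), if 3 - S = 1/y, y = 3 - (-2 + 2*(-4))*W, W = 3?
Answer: 271/11 ≈ 24.636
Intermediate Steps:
y = 33 (y = 3 - (-2 + 2*(-4))*3 = 3 - (-2 - 8)*3 = 3 - (-10)*3 = 3 - 1*(-30) = 3 + 30 = 33)
S = 98/33 (S = 3 - 1/33 = 98/33 ≈ 2.9697)
S + 10*(-3/(-2) + 4/6) = 98/33 + 10*(-3/(-2) + 4/6) = 98/33 + 10*(-3*(-1/2) + 4*(1/6)) = 98/33 + 10*(3/2 + 2/3) = 98/33 + 10*(13/6) = 98/33 + 65/3 = 271/11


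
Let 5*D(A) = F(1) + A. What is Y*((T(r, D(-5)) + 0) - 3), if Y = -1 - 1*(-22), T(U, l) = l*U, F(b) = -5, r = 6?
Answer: -315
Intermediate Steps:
D(A) = -1 + A/5 (D(A) = (-5 + A)/5 = -1 + A/5)
T(U, l) = U*l
Y = 21 (Y = -1 + 22 = 21)
Y*((T(r, D(-5)) + 0) - 3) = 21*((6*(-1 + (⅕)*(-5)) + 0) - 3) = 21*((6*(-1 - 1) + 0) - 3) = 21*((6*(-2) + 0) - 3) = 21*((-12 + 0) - 3) = 21*(-12 - 3) = 21*(-15) = -315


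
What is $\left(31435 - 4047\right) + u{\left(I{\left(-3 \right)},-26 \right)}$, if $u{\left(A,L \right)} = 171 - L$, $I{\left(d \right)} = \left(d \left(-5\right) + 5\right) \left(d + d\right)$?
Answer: $27585$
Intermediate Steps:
$I{\left(d \right)} = 2 d \left(5 - 5 d\right)$ ($I{\left(d \right)} = \left(- 5 d + 5\right) 2 d = \left(5 - 5 d\right) 2 d = 2 d \left(5 - 5 d\right)$)
$\left(31435 - 4047\right) + u{\left(I{\left(-3 \right)},-26 \right)} = \left(31435 - 4047\right) + \left(171 - -26\right) = 27388 + \left(171 + 26\right) = 27388 + 197 = 27585$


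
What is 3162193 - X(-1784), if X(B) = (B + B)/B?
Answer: 3162191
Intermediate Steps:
X(B) = 2 (X(B) = (2*B)/B = 2)
3162193 - X(-1784) = 3162193 - 1*2 = 3162193 - 2 = 3162191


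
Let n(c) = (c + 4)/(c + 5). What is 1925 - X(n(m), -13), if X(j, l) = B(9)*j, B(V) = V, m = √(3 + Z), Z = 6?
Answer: 15337/8 ≈ 1917.1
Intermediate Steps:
m = 3 (m = √(3 + 6) = √9 = 3)
n(c) = (4 + c)/(5 + c)
X(j, l) = 9*j
1925 - X(n(m), -13) = 1925 - 9*(4 + 3)/(5 + 3) = 1925 - 9*7/8 = 1925 - 1*63/8 = 1925 - 63/8 = 15337/8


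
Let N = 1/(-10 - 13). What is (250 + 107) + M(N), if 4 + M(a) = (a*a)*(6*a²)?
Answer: 98783879/279841 ≈ 353.00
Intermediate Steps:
N = -1/23 (N = 1/(-23) = -1/23 ≈ -0.043478)
M(a) = -4 + 6*a⁴ (M(a) = -4 + (a*a)*(6*a²) = -4 + a²*(6*a²) = -4 + 6*a⁴)
(250 + 107) + M(N) = (250 + 107) + (-4 + 6*(-1/23)⁴) = 357 + (-4 + 6*(1/279841)) = 357 + (-4 + 6/279841) = 357 - 1119358/279841 = 98783879/279841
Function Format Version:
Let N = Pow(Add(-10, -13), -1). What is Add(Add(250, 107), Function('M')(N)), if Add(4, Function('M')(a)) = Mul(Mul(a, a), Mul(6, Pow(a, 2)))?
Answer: Rational(98783879, 279841) ≈ 353.00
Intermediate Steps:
N = Rational(-1, 23) (N = Pow(-23, -1) = Rational(-1, 23) ≈ -0.043478)
Function('M')(a) = Add(-4, Mul(6, Pow(a, 4))) (Function('M')(a) = Add(-4, Mul(Mul(a, a), Mul(6, Pow(a, 2)))) = Add(-4, Mul(Pow(a, 2), Mul(6, Pow(a, 2)))) = Add(-4, Mul(6, Pow(a, 4))))
Add(Add(250, 107), Function('M')(N)) = Add(Add(250, 107), Add(-4, Mul(6, Pow(Rational(-1, 23), 4)))) = Add(357, Add(-4, Mul(6, Rational(1, 279841)))) = Add(357, Add(-4, Rational(6, 279841))) = Add(357, Rational(-1119358, 279841)) = Rational(98783879, 279841)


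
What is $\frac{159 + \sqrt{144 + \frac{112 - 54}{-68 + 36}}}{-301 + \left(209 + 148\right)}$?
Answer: $\frac{159}{56} + \frac{5 \sqrt{91}}{224} \approx 3.0522$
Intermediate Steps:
$\frac{159 + \sqrt{144 + \frac{112 - 54}{-68 + 36}}}{-301 + \left(209 + 148\right)} = \frac{159 + \sqrt{144 + \frac{58}{-32}}}{-301 + 357} = \frac{159 + \sqrt{144 + 58 \left(- \frac{1}{32}\right)}}{56} = \left(159 + \sqrt{144 - \frac{29}{16}}\right) \frac{1}{56} = \left(159 + \sqrt{\frac{2275}{16}}\right) \frac{1}{56} = \left(159 + \frac{5 \sqrt{91}}{4}\right) \frac{1}{56} = \frac{159}{56} + \frac{5 \sqrt{91}}{224}$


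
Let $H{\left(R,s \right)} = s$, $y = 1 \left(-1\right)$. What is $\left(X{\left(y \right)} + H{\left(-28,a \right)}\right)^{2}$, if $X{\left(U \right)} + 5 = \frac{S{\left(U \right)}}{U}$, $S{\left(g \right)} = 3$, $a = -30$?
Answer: $1444$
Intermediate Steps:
$y = -1$
$X{\left(U \right)} = -5 + \frac{3}{U}$
$\left(X{\left(y \right)} + H{\left(-28,a \right)}\right)^{2} = \left(\left(-5 + \frac{3}{-1}\right) - 30\right)^{2} = \left(\left(-5 + 3 \left(-1\right)\right) - 30\right)^{2} = \left(\left(-5 - 3\right) - 30\right)^{2} = \left(-8 - 30\right)^{2} = \left(-38\right)^{2} = 1444$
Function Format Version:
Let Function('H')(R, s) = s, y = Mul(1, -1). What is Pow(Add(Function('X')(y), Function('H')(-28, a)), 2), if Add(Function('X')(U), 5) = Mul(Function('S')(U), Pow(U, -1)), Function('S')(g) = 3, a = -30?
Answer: 1444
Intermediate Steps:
y = -1
Function('X')(U) = Add(-5, Mul(3, Pow(U, -1)))
Pow(Add(Function('X')(y), Function('H')(-28, a)), 2) = Pow(Add(Add(-5, Mul(3, Pow(-1, -1))), -30), 2) = Pow(Add(Add(-5, Mul(3, -1)), -30), 2) = Pow(Add(Add(-5, -3), -30), 2) = Pow(Add(-8, -30), 2) = Pow(-38, 2) = 1444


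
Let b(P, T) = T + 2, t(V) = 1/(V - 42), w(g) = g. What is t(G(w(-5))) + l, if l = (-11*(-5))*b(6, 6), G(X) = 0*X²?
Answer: 18479/42 ≈ 439.98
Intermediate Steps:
G(X) = 0
t(V) = 1/(-42 + V)
b(P, T) = 2 + T
l = 440 (l = (-11*(-5))*(2 + 6) = 55*8 = 440)
t(G(w(-5))) + l = 1/(-42 + 0) + 440 = 1/(-42) + 440 = -1/42 + 440 = 18479/42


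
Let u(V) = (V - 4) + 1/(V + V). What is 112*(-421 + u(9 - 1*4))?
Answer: -235144/5 ≈ -47029.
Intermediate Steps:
u(V) = -4 + V + 1/(2*V) (u(V) = (-4 + V) + 1/(2*V) = -4 + V + 1/(2*V))
112*(-421 + u(9 - 1*4)) = 112*(-421 + (-4 + (9 - 1*4) + 1/(2*(9 - 1*4)))) = 112*(-421 + (-4 + (9 - 4) + 1/(2*(9 - 4)))) = 112*(-421 + (-4 + 5 + (½)/5)) = 112*(-421 + (-4 + 5 + (½)*(⅕))) = 112*(-421 + (-4 + 5 + ⅒)) = 112*(-421 + 11/10) = 112*(-4199/10) = -235144/5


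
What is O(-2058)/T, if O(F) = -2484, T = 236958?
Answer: -414/39493 ≈ -0.010483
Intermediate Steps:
O(-2058)/T = -2484/236958 = -2484*1/236958 = -414/39493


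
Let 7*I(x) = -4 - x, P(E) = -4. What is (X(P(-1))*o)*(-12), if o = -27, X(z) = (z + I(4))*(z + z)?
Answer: 93312/7 ≈ 13330.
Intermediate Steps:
I(x) = -4/7 - x/7 (I(x) = (-4 - x)/7 = -4/7 - x/7)
X(z) = 2*z*(-8/7 + z) (X(z) = (z + (-4/7 - 1/7*4))*(z + z) = (z + (-4/7 - 4/7))*(2*z) = (z - 8/7)*(2*z) = (-8/7 + z)*(2*z) = 2*z*(-8/7 + z))
(X(P(-1))*o)*(-12) = (((2/7)*(-4)*(-8 + 7*(-4)))*(-27))*(-12) = (((2/7)*(-4)*(-8 - 28))*(-27))*(-12) = (((2/7)*(-4)*(-36))*(-27))*(-12) = ((288/7)*(-27))*(-12) = -7776/7*(-12) = 93312/7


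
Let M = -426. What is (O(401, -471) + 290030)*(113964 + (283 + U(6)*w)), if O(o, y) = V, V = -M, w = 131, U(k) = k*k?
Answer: 34553517128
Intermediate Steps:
U(k) = k**2
V = 426 (V = -1*(-426) = 426)
O(o, y) = 426
(O(401, -471) + 290030)*(113964 + (283 + U(6)*w)) = (426 + 290030)*(113964 + (283 + 6**2*131)) = 290456*(113964 + (283 + 36*131)) = 290456*(113964 + (283 + 4716)) = 290456*(113964 + 4999) = 290456*118963 = 34553517128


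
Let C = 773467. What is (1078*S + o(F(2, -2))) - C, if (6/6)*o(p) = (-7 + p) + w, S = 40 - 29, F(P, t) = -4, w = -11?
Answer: -761631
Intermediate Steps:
S = 11
o(p) = -18 + p (o(p) = (-7 + p) - 11 = -18 + p)
(1078*S + o(F(2, -2))) - C = (1078*11 + (-18 - 4)) - 1*773467 = (11858 - 22) - 773467 = 11836 - 773467 = -761631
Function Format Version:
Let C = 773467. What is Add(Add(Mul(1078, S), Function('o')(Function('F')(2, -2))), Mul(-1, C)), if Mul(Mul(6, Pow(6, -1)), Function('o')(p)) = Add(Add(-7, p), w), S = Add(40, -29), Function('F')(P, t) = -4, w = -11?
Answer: -761631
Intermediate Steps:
S = 11
Function('o')(p) = Add(-18, p) (Function('o')(p) = Add(Add(-7, p), -11) = Add(-18, p))
Add(Add(Mul(1078, S), Function('o')(Function('F')(2, -2))), Mul(-1, C)) = Add(Add(Mul(1078, 11), Add(-18, -4)), Mul(-1, 773467)) = Add(Add(11858, -22), -773467) = Add(11836, -773467) = -761631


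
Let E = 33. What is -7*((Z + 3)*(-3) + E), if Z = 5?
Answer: -63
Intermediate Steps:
-7*((Z + 3)*(-3) + E) = -7*((5 + 3)*(-3) + 33) = -7*(8*(-3) + 33) = -7*(-24 + 33) = -7*9 = -63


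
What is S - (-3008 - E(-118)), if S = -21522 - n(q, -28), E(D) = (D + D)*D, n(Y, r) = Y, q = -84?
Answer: 9418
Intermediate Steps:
E(D) = 2*D² (E(D) = (2*D)*D = 2*D²)
S = -21438 (S = -21522 - 1*(-84) = -21522 + 84 = -21438)
S - (-3008 - E(-118)) = -21438 - (-3008 - 2*(-118)²) = -21438 - (-3008 - 2*13924) = -21438 - (-3008 - 1*27848) = -21438 - (-3008 - 27848) = -21438 - 1*(-30856) = -21438 + 30856 = 9418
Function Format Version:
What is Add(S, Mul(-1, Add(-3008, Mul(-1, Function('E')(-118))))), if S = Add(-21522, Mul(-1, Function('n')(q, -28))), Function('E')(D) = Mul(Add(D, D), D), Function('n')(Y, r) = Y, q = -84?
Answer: 9418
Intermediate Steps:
Function('E')(D) = Mul(2, Pow(D, 2)) (Function('E')(D) = Mul(Mul(2, D), D) = Mul(2, Pow(D, 2)))
S = -21438 (S = Add(-21522, Mul(-1, -84)) = Add(-21522, 84) = -21438)
Add(S, Mul(-1, Add(-3008, Mul(-1, Function('E')(-118))))) = Add(-21438, Mul(-1, Add(-3008, Mul(-1, Mul(2, Pow(-118, 2)))))) = Add(-21438, Mul(-1, Add(-3008, Mul(-1, Mul(2, 13924))))) = Add(-21438, Mul(-1, Add(-3008, Mul(-1, 27848)))) = Add(-21438, Mul(-1, Add(-3008, -27848))) = Add(-21438, Mul(-1, -30856)) = Add(-21438, 30856) = 9418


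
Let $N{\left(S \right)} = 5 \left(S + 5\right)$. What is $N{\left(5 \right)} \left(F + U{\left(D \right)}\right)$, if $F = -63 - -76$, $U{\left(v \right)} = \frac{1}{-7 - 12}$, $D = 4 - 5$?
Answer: $\frac{12300}{19} \approx 647.37$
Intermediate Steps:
$D = -1$ ($D = 4 - 5 = -1$)
$U{\left(v \right)} = - \frac{1}{19}$ ($U{\left(v \right)} = \frac{1}{-19} = - \frac{1}{19}$)
$F = 13$ ($F = -63 + 76 = 13$)
$N{\left(S \right)} = 25 + 5 S$ ($N{\left(S \right)} = 5 \left(5 + S\right) = 25 + 5 S$)
$N{\left(5 \right)} \left(F + U{\left(D \right)}\right) = \left(25 + 5 \cdot 5\right) \left(13 - \frac{1}{19}\right) = \left(25 + 25\right) \frac{246}{19} = 50 \cdot \frac{246}{19} = \frac{12300}{19}$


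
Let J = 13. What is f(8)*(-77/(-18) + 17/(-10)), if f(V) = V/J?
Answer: 928/585 ≈ 1.5863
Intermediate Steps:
f(V) = V/13
f(8)*(-77/(-18) + 17/(-10)) = ((1/13)*8)*(-77/(-18) + 17/(-10)) = 8*(-77*(-1/18) + 17*(-1/10))/13 = 8*(77/18 - 17/10)/13 = (8/13)*(116/45) = 928/585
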